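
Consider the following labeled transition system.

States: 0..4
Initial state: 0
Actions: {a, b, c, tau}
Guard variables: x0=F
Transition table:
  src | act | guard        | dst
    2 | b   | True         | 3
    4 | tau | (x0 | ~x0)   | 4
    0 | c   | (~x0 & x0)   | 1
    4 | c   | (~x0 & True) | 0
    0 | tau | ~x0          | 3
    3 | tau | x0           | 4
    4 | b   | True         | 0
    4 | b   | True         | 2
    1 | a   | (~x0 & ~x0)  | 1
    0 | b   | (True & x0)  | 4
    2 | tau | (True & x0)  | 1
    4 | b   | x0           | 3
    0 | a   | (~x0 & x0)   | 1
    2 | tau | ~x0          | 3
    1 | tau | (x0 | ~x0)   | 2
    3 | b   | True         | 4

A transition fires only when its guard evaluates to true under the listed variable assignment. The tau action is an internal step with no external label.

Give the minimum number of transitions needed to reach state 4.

Breadth-first toward 4:
  Layer 0: {0}
  Layer 1: {3}
  Layer 2: {4}
4 enters at depth 2; path tau·b

Answer: 2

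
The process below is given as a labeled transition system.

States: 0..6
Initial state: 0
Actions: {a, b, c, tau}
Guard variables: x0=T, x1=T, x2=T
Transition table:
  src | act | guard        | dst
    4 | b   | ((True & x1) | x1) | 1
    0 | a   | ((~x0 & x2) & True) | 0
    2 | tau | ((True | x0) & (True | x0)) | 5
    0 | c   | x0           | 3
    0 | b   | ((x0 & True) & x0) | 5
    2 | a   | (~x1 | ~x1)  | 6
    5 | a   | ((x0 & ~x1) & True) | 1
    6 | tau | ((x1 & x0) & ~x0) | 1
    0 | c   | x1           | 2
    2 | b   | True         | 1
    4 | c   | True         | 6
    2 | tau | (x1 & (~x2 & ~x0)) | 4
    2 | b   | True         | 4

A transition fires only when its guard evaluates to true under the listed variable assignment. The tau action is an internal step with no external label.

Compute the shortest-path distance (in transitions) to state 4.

Answer: 2

Trace:
Layered search for 4:
  Layer 0: {0}
  Layer 1: {2,3,5}
  Layer 2: {1,4}
depth(4)=2, e.g. c·b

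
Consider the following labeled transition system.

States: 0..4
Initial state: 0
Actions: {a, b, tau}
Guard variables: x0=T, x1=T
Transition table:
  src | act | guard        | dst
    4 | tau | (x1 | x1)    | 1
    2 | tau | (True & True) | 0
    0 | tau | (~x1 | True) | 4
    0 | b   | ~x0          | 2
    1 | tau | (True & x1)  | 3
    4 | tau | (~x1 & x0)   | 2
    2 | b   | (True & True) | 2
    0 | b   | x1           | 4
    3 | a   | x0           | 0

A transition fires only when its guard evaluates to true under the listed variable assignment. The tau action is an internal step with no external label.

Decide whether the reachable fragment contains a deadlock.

Answer: DEADLOCK-FREE

Working:
Reach set: {0,1,3,4}
  0: b→4  tau→4  [deg 2]
  1: tau→3  [deg 1]
  3: a→0  [deg 1]
  4: tau→1  [deg 1]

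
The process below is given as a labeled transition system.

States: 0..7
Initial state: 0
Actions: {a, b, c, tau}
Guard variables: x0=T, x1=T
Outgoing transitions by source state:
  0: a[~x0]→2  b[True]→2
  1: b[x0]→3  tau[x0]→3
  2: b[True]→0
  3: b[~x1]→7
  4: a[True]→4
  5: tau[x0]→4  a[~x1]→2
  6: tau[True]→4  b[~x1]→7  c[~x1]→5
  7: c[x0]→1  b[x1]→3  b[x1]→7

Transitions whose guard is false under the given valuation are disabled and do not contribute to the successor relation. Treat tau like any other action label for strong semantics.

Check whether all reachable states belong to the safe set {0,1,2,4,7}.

Inv-set: {0,1,2,4,7}
Reach set: {0,2}
  0: ✓
  2: ✓

Answer: INVARIANT HOLDS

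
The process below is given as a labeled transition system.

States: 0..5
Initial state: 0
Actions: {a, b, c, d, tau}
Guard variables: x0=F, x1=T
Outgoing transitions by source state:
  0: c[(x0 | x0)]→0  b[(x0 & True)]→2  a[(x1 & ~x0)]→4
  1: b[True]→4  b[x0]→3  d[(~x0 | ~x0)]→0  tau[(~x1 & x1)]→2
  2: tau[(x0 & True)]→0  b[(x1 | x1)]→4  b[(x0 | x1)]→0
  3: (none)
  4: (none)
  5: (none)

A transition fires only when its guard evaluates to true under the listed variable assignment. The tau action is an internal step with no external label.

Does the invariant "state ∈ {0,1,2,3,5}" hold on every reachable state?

Answer: INVARIANT VIOLATED at state 4

Working:
Inv-set: {0,1,2,3,5}
Reachable = {0,4}
  0: safe
  4: outside
witness against invariant: a → 4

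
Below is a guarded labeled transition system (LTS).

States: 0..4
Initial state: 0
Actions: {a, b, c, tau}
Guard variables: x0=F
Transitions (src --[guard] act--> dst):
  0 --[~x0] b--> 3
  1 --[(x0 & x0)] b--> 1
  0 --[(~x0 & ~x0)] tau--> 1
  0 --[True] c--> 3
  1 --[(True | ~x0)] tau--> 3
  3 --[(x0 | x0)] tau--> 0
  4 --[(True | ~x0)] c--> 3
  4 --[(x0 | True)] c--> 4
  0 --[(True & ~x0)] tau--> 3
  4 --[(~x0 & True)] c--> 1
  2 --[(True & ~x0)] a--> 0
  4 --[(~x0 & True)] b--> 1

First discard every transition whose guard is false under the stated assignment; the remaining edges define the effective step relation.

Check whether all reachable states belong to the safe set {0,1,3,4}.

Answer: INVARIANT HOLDS

Analysis:
Allowed set {0,1,3,4}
Reach set: {0,1,3}
  0: ✓
  1: ✓
  3: ✓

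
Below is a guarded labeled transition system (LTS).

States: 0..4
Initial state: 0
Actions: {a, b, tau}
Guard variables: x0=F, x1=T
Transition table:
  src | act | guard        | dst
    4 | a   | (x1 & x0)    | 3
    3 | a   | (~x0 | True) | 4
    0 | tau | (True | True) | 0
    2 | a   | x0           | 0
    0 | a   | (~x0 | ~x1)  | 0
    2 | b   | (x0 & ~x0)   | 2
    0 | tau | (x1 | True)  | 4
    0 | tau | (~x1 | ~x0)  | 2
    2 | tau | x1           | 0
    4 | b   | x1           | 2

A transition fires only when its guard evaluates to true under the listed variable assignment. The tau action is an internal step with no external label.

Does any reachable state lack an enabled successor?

Answer: DEADLOCK-FREE

Analysis:
R = {0,2,4}
  0: a→0  tau→0  tau→2  tau→4  [deg 4]
  2: tau→0  [deg 1]
  4: b→2  [deg 1]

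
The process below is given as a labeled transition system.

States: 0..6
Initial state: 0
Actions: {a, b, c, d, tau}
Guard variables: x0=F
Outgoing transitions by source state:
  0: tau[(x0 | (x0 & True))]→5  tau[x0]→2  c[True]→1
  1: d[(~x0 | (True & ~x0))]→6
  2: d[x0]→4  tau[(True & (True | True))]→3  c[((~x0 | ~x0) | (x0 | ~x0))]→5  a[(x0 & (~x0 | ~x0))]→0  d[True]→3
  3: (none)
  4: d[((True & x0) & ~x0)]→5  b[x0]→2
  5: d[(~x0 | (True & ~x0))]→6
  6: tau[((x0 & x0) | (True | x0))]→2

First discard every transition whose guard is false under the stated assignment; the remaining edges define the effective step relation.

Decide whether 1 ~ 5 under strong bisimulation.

Answer: BISIMILAR

Trace:
Bisimulation quotient by refinement:
  π0 = {{0,1,2,3,4,5,6}}
  π1 = {{0},{1,5},{2},{3,4},{6}}
Fixed point at round 2; 5 class(es).
[1]={1,5}  [5]={1,5}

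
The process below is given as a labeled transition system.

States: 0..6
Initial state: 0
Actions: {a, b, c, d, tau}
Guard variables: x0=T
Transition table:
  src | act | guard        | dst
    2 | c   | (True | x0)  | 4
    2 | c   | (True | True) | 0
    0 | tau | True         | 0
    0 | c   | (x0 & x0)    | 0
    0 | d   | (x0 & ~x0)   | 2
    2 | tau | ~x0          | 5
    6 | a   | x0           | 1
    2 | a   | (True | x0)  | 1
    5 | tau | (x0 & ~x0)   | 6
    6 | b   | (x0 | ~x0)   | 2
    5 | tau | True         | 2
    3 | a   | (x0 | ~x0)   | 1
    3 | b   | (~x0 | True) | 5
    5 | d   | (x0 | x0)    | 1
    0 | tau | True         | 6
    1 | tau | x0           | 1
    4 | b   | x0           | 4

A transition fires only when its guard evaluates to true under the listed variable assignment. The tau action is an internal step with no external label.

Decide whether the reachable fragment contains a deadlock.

Answer: DEADLOCK-FREE

Working:
R = {0,1,2,4,6}
  0: c→0  tau→0  tau→6  [3 exit(s)]
  1: tau→1  [1 exit(s)]
  2: a→1  c→0  c→4  [3 exit(s)]
  4: b→4  [1 exit(s)]
  6: a→1  b→2  [2 exit(s)]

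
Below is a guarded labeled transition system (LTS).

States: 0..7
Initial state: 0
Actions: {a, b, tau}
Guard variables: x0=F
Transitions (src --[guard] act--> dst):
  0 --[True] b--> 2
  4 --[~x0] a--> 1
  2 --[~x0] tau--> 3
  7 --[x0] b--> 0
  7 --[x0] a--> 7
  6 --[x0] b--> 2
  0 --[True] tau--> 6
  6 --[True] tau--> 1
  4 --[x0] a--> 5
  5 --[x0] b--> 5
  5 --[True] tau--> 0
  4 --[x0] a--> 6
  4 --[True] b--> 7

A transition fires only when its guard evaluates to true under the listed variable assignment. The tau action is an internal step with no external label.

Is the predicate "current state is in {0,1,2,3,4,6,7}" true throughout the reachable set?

Answer: INVARIANT HOLDS

Trace:
Inv-set: {0,1,2,3,4,6,7}
R = {0,1,2,3,6}
  0: ✓
  1: ✓
  2: ✓
  3: ✓
  6: ✓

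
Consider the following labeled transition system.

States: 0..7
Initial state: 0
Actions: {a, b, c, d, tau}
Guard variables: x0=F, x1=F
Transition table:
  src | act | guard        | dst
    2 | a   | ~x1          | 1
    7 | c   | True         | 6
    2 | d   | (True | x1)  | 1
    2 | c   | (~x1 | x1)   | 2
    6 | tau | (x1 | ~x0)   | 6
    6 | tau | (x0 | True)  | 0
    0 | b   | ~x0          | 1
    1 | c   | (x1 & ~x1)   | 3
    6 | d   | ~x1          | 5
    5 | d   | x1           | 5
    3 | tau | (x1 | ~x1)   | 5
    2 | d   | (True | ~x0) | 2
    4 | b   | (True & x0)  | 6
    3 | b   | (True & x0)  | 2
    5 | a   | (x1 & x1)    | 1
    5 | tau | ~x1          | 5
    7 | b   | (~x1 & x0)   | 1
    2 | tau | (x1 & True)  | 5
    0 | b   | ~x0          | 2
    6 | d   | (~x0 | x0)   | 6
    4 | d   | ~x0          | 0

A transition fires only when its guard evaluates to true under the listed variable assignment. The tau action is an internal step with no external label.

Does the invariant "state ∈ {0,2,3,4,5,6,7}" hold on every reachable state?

Answer: INVARIANT VIOLATED at state 1

Analysis:
Inv-set: {0,2,3,4,5,6,7}
Reach set: {0,1,2}
  0: ✓
  1: VIOLATES
  2: ✓
counterexample path to 1: b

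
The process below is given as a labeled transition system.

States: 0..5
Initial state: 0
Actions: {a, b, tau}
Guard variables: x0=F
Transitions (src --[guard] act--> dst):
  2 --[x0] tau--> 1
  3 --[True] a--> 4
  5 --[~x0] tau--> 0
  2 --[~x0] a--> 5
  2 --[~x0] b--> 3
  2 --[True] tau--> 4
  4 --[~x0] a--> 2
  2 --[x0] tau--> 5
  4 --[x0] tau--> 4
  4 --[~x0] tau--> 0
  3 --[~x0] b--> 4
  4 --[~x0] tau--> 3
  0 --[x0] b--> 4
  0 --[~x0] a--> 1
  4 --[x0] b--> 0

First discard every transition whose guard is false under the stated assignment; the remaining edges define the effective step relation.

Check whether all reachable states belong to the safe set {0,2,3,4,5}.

Answer: INVARIANT VIOLATED at state 1

Analysis:
Inv-set: {0,2,3,4,5}
Reach set: {0,1}
  0: ok
  1: outside
counterexample path to 1: a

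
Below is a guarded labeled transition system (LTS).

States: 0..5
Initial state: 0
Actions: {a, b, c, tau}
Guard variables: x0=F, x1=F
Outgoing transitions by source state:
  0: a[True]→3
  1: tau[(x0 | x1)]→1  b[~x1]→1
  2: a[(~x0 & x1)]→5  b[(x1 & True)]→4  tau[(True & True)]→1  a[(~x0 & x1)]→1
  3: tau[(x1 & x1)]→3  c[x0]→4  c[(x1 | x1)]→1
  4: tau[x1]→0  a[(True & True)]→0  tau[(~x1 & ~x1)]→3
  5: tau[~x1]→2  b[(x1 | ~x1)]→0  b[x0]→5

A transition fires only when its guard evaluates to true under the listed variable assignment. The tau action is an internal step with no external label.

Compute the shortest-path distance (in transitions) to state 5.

Answer: UNREACHABLE

Analysis:
Breadth-first toward 5:
  Layer 0: {0}
  Layer 1: {3}
5 never appears.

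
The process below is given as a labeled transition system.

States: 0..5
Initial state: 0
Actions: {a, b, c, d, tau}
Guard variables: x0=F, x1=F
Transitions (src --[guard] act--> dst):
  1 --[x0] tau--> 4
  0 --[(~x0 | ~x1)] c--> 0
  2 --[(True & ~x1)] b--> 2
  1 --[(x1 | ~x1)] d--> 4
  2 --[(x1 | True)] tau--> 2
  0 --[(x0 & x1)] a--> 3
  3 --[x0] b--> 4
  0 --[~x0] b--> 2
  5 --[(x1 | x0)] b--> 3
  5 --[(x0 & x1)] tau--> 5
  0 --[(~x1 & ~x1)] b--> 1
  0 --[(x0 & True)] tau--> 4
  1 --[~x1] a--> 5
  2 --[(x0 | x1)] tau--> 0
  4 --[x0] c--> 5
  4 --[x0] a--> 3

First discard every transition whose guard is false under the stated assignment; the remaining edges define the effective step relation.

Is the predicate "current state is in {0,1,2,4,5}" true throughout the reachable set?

Answer: INVARIANT HOLDS

Trace:
Allowed set {0,1,2,4,5}
Reachable = {0,1,2,4,5}
  0: ✓
  1: ✓
  2: ✓
  4: ✓
  5: ✓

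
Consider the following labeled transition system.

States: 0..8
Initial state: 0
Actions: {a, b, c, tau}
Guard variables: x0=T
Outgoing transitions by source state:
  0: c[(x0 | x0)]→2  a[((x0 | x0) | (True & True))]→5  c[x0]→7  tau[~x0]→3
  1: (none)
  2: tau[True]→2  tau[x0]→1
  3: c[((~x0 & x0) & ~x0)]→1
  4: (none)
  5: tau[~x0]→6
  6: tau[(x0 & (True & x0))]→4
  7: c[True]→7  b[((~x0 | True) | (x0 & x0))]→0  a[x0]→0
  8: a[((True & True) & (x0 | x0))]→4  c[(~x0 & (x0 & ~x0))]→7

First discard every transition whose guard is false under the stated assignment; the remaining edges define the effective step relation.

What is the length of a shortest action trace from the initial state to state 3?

Answer: UNREACHABLE

Trace:
BFS to 3:
  L0 = {0}
  L1 = {2,5,7}
  L2 = {1}
3 never appears.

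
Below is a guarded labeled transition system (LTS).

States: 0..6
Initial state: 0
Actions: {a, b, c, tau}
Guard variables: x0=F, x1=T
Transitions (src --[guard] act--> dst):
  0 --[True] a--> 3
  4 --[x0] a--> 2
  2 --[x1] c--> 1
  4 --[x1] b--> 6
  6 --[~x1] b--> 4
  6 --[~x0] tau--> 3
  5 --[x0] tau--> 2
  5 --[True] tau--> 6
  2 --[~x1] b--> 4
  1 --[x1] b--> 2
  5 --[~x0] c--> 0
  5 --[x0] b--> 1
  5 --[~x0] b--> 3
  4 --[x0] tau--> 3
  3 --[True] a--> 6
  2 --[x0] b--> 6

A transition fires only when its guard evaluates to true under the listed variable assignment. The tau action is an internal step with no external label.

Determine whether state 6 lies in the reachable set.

Answer: REACHABLE

Working:
After dropping false guards: 9 live edges.
L0 = {0}
L1 = {3}  total {0,3}
L2 = {6}  total {0,3,6}
Reachable = {0,3,6}
witness 6: a·a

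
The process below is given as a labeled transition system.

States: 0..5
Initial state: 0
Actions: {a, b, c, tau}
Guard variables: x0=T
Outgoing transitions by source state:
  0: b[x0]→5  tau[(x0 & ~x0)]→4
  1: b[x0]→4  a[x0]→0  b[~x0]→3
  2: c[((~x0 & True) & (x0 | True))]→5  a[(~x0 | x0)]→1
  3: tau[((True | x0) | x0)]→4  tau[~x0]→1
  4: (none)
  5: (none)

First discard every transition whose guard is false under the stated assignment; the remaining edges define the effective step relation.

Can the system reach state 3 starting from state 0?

Answer: UNREACHABLE

Working:
Guard filter leaves 5 enabled edge(s).
L0 = {0}
L1 = {5}  cumulative {0,5}
Reach set: {0,5}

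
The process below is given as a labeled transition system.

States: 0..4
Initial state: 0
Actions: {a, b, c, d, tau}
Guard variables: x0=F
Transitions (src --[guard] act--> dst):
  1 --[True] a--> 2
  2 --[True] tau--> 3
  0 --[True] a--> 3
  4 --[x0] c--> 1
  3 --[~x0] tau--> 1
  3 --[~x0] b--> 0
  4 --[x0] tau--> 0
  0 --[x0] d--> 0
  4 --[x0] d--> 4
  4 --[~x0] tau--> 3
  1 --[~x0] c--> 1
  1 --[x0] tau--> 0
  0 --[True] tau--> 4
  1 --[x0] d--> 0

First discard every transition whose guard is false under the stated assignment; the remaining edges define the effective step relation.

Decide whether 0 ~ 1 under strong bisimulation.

Answer: NOT BISIMILAR

Trace:
Compute ~ classes (split until stable):
  P[0] = {{0,1,2,3,4}}
  P[1] = {{0},{1},{2,4},{3}}
stable after 2 split(s): 4 block(s)
[0]={0}  [1]={1}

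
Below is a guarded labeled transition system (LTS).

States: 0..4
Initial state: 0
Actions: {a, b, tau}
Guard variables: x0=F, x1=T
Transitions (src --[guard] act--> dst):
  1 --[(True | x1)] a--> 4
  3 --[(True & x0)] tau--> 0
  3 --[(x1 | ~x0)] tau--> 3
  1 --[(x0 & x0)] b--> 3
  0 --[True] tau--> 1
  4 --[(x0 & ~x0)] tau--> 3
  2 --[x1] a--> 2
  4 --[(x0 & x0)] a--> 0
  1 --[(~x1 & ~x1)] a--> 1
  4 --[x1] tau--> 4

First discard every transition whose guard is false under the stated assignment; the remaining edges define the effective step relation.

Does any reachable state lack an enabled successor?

Answer: DEADLOCK-FREE

Analysis:
Reachable = {0,1,4}
  0: tau→1  [deg 1]
  1: a→4  [deg 1]
  4: tau→4  [deg 1]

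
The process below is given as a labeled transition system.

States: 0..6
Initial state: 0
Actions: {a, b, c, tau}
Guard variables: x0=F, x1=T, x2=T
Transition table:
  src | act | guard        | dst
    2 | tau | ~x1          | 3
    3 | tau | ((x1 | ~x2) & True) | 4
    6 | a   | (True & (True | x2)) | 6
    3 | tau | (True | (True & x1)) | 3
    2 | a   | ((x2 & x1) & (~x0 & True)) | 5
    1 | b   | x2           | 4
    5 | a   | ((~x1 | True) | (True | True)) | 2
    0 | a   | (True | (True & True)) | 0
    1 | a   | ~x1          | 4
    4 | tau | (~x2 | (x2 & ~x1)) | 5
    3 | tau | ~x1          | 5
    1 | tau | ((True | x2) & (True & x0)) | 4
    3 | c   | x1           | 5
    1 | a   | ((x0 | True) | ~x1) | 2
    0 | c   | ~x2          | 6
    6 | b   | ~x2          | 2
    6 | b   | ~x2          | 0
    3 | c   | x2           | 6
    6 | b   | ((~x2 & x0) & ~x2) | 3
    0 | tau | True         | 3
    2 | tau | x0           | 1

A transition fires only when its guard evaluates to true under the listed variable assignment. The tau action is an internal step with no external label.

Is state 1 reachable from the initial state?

Answer: UNREACHABLE

Analysis:
Guard filter leaves 11 enabled edge(s).
depth 0: {0}
depth 1: {3}  total {0,3}
depth 2: {4,5,6}  total {0,3,4,5,6}
depth 3: {2}  total {0,2,3,4,5,6}
Reach set: {0,2,3,4,5,6}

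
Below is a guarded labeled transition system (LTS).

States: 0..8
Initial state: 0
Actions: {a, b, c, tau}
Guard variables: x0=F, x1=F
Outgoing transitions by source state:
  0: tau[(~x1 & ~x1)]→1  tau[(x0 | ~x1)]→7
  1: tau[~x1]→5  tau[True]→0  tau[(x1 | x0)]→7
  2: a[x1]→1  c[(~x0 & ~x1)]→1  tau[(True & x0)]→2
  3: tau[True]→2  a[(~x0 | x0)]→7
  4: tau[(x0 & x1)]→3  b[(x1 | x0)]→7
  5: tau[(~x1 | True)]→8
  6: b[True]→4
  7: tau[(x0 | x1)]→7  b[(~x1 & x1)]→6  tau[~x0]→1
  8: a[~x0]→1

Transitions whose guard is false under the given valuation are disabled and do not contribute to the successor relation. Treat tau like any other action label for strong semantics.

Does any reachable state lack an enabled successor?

Reach set: {0,1,5,7,8}
  0: tau→1  tau→7  [deg 2]
  1: tau→0  tau→5  [deg 2]
  5: tau→8  [deg 1]
  7: tau→1  [deg 1]
  8: a→1  [deg 1]

Answer: DEADLOCK-FREE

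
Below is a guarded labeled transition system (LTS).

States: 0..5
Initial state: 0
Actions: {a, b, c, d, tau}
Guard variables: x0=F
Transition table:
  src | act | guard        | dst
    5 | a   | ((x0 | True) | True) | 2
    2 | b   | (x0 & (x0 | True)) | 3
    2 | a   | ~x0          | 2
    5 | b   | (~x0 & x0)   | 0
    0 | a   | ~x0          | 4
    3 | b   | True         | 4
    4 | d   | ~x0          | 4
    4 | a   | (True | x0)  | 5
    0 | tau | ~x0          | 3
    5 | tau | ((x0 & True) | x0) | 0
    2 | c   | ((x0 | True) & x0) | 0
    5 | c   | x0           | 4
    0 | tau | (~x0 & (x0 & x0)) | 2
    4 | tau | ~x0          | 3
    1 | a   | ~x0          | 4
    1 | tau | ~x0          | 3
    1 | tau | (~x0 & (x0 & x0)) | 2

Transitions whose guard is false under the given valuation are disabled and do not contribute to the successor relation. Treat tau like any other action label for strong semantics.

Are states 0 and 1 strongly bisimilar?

Answer: BISIMILAR

Analysis:
Refine partition for ~:
  P[0] = {{0,1,2,3,4,5}}
  P[1] = {{0,1},{2,5},{3},{4}}
Fixed point at round 2; 4 class(es).
0∈{0,1}, 1∈{0,1}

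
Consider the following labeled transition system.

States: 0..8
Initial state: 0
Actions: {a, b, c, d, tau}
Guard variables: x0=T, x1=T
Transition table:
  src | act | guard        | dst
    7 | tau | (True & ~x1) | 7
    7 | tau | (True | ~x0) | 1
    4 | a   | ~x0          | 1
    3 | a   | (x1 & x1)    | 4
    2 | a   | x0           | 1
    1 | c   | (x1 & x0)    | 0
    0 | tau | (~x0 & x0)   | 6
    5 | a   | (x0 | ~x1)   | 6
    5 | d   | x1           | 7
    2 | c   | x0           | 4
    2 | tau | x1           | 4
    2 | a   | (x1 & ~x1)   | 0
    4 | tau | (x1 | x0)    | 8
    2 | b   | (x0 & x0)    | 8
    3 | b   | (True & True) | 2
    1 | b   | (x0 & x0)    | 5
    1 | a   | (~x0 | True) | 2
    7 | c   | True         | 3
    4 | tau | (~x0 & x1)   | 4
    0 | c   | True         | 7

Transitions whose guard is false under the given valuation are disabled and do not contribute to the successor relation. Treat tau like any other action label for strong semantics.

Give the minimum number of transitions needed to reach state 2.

Answer: 3

Trace:
Breadth-first toward 2:
  Layer 0: {0}
  Layer 1: {7}
  Layer 2: {1,3}
  Layer 3: {2,4,5}
first hit 2 at d=3 via c·c·b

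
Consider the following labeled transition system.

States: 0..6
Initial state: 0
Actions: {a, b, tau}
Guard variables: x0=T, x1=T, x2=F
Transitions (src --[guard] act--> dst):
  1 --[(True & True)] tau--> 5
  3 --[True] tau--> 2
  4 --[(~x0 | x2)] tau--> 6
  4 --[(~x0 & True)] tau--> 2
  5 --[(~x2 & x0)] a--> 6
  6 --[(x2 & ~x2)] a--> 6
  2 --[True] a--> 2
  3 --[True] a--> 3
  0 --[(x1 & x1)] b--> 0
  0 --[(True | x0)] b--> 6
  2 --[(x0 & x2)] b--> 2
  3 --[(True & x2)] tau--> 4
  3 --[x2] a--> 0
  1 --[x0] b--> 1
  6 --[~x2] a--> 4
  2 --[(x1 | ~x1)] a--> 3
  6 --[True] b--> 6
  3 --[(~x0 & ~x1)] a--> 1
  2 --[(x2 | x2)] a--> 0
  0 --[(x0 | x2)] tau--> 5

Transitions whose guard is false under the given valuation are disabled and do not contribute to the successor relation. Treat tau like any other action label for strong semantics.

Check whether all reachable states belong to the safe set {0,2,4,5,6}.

Inv-set: {0,2,4,5,6}
R = {0,4,5,6}
  0: safe
  4: safe
  5: safe
  6: safe

Answer: INVARIANT HOLDS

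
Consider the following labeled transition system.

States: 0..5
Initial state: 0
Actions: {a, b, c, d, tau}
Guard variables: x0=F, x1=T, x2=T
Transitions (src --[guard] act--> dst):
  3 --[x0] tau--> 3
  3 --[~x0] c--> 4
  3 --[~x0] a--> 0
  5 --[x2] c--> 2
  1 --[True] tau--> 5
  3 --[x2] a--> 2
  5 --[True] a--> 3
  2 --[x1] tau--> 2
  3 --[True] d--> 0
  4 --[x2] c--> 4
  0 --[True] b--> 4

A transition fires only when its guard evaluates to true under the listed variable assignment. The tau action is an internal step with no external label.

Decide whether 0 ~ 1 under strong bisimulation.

Answer: NOT BISIMILAR

Analysis:
Refine partition for ~:
  P[0] = {{0,1,2,3,4,5}}
  P[1] = {{0},{1,2},{3},{4},{5}}
  P[2] = {{0},{1},{2},{3},{4},{5}}
stable after 3 split(s): 6 block(s)
class of 0: {0}; class of 1: {1}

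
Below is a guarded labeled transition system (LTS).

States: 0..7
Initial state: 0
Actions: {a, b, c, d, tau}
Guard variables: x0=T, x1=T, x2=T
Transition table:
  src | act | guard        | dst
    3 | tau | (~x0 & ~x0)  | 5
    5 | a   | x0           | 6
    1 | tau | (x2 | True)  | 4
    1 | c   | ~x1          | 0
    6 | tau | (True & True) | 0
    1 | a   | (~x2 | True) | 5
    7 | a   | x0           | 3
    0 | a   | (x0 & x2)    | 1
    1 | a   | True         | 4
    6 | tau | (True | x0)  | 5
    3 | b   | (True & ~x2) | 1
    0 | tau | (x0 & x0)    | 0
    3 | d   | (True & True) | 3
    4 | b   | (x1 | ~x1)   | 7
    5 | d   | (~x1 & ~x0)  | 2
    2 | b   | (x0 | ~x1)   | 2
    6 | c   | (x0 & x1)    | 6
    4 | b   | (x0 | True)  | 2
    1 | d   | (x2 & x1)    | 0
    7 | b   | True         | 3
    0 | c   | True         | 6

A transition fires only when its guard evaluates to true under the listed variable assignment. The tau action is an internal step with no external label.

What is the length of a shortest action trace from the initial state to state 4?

BFS to 4:
  L0 = {0}
  L1 = {1,6}
  L2 = {4,5}
depth(4)=2, e.g. a·a

Answer: 2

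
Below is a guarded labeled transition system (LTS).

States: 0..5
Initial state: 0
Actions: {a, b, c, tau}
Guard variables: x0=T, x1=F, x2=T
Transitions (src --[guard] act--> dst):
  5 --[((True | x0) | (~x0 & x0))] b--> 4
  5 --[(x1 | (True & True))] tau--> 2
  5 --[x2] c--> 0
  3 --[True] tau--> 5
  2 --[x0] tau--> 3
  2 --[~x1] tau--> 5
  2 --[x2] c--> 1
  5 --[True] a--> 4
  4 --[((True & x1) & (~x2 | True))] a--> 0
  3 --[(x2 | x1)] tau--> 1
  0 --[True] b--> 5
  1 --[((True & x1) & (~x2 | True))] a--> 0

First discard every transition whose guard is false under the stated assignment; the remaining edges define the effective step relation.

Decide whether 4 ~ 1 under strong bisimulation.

Answer: BISIMILAR

Analysis:
Compute ~ classes (split until stable):
  π0 = {{0,1,2,3,4,5}}
  π1 = {{0},{1,4},{2},{3},{5}}
5 equivalence class(es) (converged in 2)
4∈{1,4}, 1∈{1,4}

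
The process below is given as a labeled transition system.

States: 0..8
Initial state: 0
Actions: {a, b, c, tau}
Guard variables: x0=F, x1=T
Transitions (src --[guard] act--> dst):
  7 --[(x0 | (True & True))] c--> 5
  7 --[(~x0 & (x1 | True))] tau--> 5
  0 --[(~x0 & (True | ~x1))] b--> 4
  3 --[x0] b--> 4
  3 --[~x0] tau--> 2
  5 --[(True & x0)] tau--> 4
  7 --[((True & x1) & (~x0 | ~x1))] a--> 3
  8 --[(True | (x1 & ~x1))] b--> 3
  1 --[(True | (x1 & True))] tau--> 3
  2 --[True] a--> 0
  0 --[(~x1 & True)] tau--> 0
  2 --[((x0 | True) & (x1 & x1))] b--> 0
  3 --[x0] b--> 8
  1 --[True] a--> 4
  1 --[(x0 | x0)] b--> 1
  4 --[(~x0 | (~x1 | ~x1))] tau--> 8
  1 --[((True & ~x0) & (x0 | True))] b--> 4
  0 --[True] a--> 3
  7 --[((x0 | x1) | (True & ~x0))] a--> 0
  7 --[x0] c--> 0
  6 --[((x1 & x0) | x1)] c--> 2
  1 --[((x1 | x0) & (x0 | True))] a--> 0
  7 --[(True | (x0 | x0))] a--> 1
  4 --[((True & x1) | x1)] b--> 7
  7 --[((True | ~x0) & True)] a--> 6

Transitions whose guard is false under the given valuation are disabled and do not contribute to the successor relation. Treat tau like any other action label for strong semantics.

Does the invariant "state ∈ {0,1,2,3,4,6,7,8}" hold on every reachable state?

Safe = {0,1,2,3,4,6,7,8}
R = {0,1,2,3,4,5,6,7,8}
  0: ✓
  1: ✓
  2: ✓
  3: ✓
  4: ✓
  5: outside
  6: ✓
  7: ✓
  8: ✓
reach 5 via b·b·c — violates

Answer: INVARIANT VIOLATED at state 5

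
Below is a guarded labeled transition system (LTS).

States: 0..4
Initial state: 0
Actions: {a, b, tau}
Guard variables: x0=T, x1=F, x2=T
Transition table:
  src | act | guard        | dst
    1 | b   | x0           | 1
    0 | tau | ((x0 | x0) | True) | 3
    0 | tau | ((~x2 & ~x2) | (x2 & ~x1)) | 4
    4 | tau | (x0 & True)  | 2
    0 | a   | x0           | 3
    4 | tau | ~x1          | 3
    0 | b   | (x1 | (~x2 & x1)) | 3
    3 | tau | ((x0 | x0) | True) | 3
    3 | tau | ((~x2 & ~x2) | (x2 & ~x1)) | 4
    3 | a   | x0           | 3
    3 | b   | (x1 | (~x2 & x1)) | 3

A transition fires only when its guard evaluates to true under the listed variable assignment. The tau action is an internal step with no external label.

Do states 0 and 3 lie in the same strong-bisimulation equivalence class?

Bisimulation quotient by refinement:
  P[0] = {{0,1,2,3,4}}
  P[1] = {{0,3},{1},{2},{4}}
Fixed point at round 2; 4 class(es).
[0]={0,3}  [3]={0,3}

Answer: BISIMILAR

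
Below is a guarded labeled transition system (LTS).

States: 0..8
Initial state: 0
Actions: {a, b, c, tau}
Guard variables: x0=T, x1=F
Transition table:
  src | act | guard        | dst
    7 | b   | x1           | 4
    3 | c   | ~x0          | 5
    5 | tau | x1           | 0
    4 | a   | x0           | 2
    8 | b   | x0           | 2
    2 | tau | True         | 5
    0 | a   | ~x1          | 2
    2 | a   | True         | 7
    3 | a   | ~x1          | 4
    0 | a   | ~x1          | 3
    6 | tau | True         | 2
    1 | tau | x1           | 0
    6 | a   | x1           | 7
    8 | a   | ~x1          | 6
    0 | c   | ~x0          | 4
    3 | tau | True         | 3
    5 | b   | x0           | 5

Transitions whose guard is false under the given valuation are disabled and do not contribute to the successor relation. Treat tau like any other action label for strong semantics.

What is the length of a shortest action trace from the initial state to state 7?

Answer: 2

Trace:
Layered search for 7:
  depth 0: {0}
  depth 1: {2,3}
  depth 2: {4,5,7}
7 enters at depth 2; path a·a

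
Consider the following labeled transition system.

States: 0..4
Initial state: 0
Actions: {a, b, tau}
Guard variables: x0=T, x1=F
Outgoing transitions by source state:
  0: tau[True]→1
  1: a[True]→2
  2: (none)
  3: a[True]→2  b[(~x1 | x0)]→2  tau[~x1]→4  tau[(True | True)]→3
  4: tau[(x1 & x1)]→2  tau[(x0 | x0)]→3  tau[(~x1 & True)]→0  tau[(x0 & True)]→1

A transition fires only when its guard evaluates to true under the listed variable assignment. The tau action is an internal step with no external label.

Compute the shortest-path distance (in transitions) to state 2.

Answer: 2

Analysis:
BFS to 2:
  depth 0: {0}
  depth 1: {1}
  depth 2: {2}
2 enters at depth 2; path tau·a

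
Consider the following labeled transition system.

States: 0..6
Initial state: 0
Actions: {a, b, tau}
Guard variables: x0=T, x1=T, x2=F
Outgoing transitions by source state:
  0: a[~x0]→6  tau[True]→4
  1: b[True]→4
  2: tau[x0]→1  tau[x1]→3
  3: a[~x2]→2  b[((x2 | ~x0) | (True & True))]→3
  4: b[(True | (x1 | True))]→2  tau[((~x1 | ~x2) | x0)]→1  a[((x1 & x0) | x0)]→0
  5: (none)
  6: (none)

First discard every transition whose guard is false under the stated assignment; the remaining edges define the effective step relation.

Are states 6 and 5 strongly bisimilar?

Answer: BISIMILAR

Analysis:
Bisimulation quotient by refinement:
  round 0: {{0,1,2,3,4,5,6}}
  round 1: {{0,2},{1},{3},{4},{5,6}}
  round 2: {{0},{1},{2},{3},{4},{5,6}}
stable after 3 split(s): 6 block(s)
6∈{5,6}, 5∈{5,6}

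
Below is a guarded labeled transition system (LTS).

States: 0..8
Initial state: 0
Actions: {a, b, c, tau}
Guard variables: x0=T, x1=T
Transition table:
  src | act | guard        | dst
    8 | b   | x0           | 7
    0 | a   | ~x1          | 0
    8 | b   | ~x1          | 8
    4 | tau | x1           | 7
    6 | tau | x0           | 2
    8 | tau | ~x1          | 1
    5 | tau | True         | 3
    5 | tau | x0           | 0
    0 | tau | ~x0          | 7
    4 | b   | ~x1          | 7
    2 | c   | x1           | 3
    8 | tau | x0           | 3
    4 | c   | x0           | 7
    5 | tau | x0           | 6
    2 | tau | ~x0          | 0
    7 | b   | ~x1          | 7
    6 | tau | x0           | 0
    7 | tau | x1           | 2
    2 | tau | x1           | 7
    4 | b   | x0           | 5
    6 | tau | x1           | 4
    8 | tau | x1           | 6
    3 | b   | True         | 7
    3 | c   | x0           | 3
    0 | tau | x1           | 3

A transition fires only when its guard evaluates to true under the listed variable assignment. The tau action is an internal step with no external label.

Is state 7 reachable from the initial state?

18 transition(s) survive guard evaluation.
L0 = {0}
L1 = {3}  total {0,3}
L2 = {7}  total {0,3,7}
L3 = {2}  total {0,2,3,7}
Reachable = {0,2,3,7}
witness 7: tau·b

Answer: REACHABLE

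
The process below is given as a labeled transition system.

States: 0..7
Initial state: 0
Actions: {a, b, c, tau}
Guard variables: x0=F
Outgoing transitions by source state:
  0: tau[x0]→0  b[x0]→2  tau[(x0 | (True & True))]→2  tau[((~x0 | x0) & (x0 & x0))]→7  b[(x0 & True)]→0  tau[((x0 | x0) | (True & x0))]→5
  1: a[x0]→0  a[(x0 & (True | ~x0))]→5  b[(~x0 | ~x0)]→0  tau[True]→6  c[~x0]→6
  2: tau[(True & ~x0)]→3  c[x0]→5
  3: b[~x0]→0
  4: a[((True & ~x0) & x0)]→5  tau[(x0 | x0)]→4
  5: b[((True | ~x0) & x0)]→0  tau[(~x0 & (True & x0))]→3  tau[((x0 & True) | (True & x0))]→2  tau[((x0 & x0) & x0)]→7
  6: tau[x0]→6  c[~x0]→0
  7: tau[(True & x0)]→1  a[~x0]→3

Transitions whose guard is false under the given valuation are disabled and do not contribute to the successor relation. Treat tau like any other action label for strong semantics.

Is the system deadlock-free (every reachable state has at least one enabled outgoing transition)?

Reachable = {0,2,3}
  0: tau→2  [deg 1]
  2: tau→3  [deg 1]
  3: b→0  [deg 1]

Answer: DEADLOCK-FREE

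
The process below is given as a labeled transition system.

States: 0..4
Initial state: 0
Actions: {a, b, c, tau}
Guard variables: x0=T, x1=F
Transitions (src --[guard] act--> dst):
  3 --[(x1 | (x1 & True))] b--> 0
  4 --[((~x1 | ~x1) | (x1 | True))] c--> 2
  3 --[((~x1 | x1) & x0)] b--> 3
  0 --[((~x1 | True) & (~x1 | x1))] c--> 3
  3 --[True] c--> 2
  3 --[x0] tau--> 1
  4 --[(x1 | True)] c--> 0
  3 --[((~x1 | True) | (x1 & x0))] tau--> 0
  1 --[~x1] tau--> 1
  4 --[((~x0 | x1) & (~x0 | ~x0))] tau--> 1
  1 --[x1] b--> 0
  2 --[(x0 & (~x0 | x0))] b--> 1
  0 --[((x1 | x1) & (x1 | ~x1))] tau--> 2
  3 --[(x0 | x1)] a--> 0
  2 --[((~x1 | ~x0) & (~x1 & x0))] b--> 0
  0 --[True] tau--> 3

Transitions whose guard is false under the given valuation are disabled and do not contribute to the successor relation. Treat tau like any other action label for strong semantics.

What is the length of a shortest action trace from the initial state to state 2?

Answer: 2

Working:
Layered search for 2:
  Layer 0: {0}
  Layer 1: {3}
  Layer 2: {1,2}
depth(2)=2, e.g. c·c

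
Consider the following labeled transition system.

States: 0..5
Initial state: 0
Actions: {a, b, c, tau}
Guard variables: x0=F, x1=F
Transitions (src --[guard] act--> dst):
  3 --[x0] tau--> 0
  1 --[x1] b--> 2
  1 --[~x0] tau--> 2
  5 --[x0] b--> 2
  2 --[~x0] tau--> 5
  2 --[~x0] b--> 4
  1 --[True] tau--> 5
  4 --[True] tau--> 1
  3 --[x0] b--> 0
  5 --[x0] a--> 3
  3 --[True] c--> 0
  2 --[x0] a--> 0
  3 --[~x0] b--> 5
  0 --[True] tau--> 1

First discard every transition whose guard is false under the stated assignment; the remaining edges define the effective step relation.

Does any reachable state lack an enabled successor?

Answer: DEADLOCK at state 5

Trace:
R = {0,1,2,4,5}
  0: tau→1  [deg 1]
  1: tau→2  tau→5  [deg 2]
  2: b→4  tau→5  [deg 2]
  4: tau→1  [deg 1]
  5: ∅  [STUCK]
witness 5: tau·tau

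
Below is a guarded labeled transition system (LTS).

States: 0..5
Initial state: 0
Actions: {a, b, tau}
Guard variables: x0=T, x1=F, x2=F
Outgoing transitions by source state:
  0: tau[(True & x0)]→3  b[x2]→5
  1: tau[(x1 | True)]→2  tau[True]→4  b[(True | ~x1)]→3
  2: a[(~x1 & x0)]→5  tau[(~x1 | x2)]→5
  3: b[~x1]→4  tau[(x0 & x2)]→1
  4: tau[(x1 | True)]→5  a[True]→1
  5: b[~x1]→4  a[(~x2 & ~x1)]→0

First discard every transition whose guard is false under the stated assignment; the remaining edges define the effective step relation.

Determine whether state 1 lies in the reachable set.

Answer: REACHABLE

Trace:
11 transition(s) survive guard evaluation.
depth 0: {0}
depth 1: {3}  cumulative {0,3}
depth 2: {4}  cumulative {0,3,4}
depth 3: {1,5}  cumulative {0,1,3,4,5}
depth 4: {2}  cumulative {0,1,2,3,4,5}
R = {0,1,2,3,4,5}
trace reaching 1: tau·b·a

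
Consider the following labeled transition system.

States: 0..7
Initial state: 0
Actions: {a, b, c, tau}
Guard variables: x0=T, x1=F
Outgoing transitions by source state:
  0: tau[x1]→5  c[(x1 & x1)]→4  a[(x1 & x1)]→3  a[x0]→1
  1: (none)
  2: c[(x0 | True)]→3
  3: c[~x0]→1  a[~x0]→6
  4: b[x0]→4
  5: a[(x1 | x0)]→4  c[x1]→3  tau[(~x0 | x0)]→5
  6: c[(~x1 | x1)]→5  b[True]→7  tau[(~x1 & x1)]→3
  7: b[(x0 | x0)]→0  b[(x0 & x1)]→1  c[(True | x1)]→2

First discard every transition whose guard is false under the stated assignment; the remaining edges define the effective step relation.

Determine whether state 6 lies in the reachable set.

Guard filter leaves 9 enabled edge(s).
depth 0: {0}
depth 1: {1}  total {0,1}
Reachable = {0,1}

Answer: UNREACHABLE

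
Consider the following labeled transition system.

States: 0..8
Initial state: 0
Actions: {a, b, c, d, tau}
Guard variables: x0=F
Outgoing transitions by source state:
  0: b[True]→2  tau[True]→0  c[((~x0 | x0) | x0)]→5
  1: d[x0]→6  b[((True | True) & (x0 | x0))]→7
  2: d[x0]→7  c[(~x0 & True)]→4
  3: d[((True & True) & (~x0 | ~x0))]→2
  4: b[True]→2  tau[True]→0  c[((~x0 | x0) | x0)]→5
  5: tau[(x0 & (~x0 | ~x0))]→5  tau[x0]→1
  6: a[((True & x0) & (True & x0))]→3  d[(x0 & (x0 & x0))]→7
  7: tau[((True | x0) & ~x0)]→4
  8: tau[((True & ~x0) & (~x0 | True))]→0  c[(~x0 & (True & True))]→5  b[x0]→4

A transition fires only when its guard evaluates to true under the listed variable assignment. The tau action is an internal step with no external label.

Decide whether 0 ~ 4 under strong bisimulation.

Bisimulation quotient by refinement:
  P[0] = {{0,1,2,3,4,5,6,7,8}}
  P[1] = {{0,4},{1,5,6},{2},{3},{7},{8}}
Fixed point at round 2; 6 class(es).
[0]={0,4}  [4]={0,4}

Answer: BISIMILAR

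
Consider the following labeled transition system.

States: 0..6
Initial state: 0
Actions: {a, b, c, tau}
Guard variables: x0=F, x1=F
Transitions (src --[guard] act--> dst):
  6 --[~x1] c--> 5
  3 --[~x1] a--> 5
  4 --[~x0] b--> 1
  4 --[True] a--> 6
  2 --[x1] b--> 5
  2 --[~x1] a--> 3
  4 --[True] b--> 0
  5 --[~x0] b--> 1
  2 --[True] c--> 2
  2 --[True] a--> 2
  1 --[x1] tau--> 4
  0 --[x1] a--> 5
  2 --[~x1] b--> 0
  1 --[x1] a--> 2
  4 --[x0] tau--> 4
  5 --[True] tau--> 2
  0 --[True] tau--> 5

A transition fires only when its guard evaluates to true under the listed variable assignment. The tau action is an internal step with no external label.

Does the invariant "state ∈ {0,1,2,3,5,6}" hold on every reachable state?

Answer: INVARIANT HOLDS

Working:
Allowed set {0,1,2,3,5,6}
R = {0,1,2,3,5}
  0: ok
  1: ok
  2: ok
  3: ok
  5: ok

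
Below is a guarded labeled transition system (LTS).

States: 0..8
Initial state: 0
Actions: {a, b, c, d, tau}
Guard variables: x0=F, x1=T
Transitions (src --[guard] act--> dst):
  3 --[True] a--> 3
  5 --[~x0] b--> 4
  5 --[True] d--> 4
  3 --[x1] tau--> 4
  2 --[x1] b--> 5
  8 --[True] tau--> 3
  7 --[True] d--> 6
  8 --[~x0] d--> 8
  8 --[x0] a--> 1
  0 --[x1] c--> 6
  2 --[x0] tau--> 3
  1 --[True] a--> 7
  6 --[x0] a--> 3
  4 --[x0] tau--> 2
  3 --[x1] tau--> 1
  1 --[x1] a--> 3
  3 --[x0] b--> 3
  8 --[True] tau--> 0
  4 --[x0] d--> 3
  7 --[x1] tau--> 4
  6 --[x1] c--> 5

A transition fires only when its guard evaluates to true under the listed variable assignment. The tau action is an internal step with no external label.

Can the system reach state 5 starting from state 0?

After dropping false guards: 15 live edges.
L0 = {0}
L1 = {6}  cumulative {0,6}
L2 = {5}  cumulative {0,5,6}
L3 = {4}  cumulative {0,4,5,6}
Reachable = {0,4,5,6}
witness 5: c·c

Answer: REACHABLE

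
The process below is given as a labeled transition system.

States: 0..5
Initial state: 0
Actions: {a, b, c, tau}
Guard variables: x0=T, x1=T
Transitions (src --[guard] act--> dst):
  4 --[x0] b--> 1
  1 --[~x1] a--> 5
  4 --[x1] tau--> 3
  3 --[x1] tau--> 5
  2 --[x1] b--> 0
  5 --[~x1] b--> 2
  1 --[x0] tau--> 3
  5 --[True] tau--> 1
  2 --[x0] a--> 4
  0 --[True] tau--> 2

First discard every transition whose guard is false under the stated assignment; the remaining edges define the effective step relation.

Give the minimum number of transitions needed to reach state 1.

Layered search for 1:
  L0 = {0}
  L1 = {2}
  L2 = {4}
  L3 = {1,3}
1 enters at depth 3; path tau·a·b

Answer: 3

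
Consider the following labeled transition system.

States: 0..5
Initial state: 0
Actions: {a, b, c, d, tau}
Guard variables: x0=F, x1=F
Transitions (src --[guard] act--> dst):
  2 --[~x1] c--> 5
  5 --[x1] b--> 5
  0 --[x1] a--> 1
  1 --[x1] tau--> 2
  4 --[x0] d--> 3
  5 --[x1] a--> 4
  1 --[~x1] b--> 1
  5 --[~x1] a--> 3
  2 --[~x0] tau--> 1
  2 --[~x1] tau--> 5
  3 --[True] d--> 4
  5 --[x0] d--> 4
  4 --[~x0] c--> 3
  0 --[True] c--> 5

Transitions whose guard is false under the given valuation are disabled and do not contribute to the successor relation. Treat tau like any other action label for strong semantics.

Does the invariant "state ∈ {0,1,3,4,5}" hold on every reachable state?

Answer: INVARIANT HOLDS

Trace:
Safe = {0,1,3,4,5}
R = {0,3,4,5}
  0: ok
  3: ok
  4: ok
  5: ok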